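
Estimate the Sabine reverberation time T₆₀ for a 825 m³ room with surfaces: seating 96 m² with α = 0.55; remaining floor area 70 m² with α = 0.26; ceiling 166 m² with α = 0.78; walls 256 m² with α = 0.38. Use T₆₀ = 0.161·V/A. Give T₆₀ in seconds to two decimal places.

0.45 s

A = Σ Sᵢαᵢ = 96·0.55 + 70·0.26 + 166·0.78 + 256·0.38 = 297.76 m².
T₆₀ = 0.161 × 825 / 297.76 = 0.446 s.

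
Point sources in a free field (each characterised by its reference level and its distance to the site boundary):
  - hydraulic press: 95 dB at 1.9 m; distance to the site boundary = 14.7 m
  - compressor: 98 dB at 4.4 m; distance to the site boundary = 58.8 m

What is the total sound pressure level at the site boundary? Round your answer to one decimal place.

Apply inverse-square spreading to bring every level to the receiver, then sum 10^(L/10).
hydraulic press: 95 − 20·log₁₀(14.7/1.9) = 95 − 17.77 = 77.23 dB.
compressor: 98 − 20·log₁₀(58.8/4.4) = 98 − 22.52 = 75.48 dB.
Σ 10^(L/10) = 8.816e+07 → L_total = 10·log₁₀(8.816e+07) = 79.45 dB.

79.5 dB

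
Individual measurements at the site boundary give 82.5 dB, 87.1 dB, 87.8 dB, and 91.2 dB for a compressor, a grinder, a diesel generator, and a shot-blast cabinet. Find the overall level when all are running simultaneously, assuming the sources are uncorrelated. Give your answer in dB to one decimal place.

Incoherent sources combine by intensity addition: L_total = 10·log₁₀(Σ 10^(L_i/10)).
Σ 10^(L/10) = 10^(82.5/10) + 10^(87.1/10) + 10^(87.8/10) + 10^(91.2/10) = 2.612e+09.
L_total = 10·log₁₀(2.612e+09) = 94.17 dB.

94.2 dB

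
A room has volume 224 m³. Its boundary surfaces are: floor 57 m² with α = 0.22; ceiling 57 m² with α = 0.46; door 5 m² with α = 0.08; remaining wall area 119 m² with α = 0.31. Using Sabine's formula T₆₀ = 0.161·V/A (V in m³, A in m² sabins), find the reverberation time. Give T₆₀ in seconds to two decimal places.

A = Σ Sᵢαᵢ = 57·0.22 + 57·0.46 + 5·0.08 + 119·0.31 = 76.05 m².
T₆₀ = 0.161 × 224 / 76.05 = 0.474 s.

0.47 s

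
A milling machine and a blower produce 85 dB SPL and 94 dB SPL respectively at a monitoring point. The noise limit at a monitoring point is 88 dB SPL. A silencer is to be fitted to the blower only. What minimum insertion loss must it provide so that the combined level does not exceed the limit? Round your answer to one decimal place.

Everything except the blower sums to 10^(85/10) = 3.162e+08 in linear terms, 85.00 dB SPL.
The limit corresponds to 10^(88/10) = 6.310e+08; subtracting the fixed part leaves 3.147e+08 for the blower, i.e. 84.98 dB SPL.
Required insertion loss = 94 − 84.98 = 9.02 dB.

9.0 dB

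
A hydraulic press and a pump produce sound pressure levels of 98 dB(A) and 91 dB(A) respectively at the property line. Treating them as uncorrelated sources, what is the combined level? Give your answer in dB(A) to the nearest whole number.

99 dB(A)

Incoherent sources combine by intensity addition: L_total = 10·log₁₀(Σ 10^(L_i/10)).
Σ 10^(L/10) = 10^(98/10) + 10^(91/10) = 7.568e+09.
L_total = 10·log₁₀(7.568e+09) = 98.79 dB(A).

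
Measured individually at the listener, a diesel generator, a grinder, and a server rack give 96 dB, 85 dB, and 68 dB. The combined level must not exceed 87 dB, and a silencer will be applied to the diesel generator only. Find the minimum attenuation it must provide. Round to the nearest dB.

13 dB

The untreated sources together contribute 10^(85/10) + 10^(68/10) = 3.225e+08, i.e. 85.09 dB.
To meet 87 dB overall, the treated diesel generator may contribute at most 10^(87/10) − 3.225e+08 = 1.786e+08, i.e. 82.52 dB.
Required insertion loss = 96 − 82.52 = 13.48 dB.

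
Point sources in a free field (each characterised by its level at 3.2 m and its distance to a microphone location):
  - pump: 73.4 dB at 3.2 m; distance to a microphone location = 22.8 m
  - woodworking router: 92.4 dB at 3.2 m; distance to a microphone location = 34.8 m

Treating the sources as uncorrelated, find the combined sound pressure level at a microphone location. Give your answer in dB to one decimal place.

Apply inverse-square spreading to bring every level to the receiver, then sum 10^(L/10).
pump: 73.4 − 20·log₁₀(22.8/3.2) = 73.4 − 17.06 = 56.34 dB.
woodworking router: 92.4 − 20·log₁₀(34.8/3.2) = 92.4 − 20.73 = 71.67 dB.
Σ 10^(L/10) = 1.513e+07 → L_total = 10·log₁₀(1.513e+07) = 71.80 dB.

71.8 dB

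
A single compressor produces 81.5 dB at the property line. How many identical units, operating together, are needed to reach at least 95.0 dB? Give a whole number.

23

The shortfall is 95.0 − 81.5 = 13.5 dB, and N units add 10·log₁₀ N, so need 10·log₁₀ N ≥ 13.5.
N ≥ 10^(13.5/10) = 22.387, so N = 23.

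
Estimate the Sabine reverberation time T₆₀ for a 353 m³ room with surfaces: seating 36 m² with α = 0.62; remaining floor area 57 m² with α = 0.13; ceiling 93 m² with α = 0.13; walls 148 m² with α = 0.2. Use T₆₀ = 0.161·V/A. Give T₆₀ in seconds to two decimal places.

Total absorption A = 36·0.62 + 57·0.13 + 93·0.13 + 148·0.2 = 71.42 m² sabins.
T₆₀ = 0.161 × 353 / 71.42 = 0.796 s.

0.80 s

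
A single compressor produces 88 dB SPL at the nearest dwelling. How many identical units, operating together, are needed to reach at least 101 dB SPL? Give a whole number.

The shortfall is 101 − 88 = 13.0 dB, and N units add 10·log₁₀ N, so need 10·log₁₀ N ≥ 13.0.
N ≥ 10^(13.0/10) = 19.953, so N = 20.

20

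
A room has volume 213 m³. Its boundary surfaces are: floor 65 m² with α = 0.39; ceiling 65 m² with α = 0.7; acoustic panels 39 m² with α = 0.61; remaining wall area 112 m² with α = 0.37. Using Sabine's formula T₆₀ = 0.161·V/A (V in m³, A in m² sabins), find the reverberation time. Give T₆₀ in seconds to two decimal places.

Summing Sᵢαᵢ: 65·0.39 + 65·0.7 + 39·0.61 + 112·0.37 = 136.08 m².
T₆₀ = 0.161·V/A = 0.161·213/136.08 = 0.252 s.

0.25 s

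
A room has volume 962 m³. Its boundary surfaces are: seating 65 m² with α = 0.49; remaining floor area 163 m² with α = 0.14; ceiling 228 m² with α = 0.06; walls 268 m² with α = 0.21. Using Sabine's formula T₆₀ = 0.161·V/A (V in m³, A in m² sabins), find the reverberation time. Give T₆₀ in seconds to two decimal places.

1.24 s

Summing Sᵢαᵢ: 65·0.49 + 163·0.14 + 228·0.06 + 268·0.21 = 124.63 m².
T₆₀ = 0.161 × 962 / 124.63 = 1.243 s.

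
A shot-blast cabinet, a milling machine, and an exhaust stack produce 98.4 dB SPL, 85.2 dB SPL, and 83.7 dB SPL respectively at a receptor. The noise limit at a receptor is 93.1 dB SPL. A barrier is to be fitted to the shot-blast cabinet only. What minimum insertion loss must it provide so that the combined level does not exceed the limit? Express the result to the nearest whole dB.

Everything except the shot-blast cabinet sums to 10^(85.2/10) + 10^(83.7/10) = 5.656e+08 in linear terms, 87.52 dB SPL.
The limit corresponds to 10^(93.1/10) = 2.042e+09; subtracting the fixed part leaves 1.476e+09 for the shot-blast cabinet, i.e. 91.69 dB SPL.
Required insertion loss = 98.4 − 91.69 = 6.71 dB.

7 dB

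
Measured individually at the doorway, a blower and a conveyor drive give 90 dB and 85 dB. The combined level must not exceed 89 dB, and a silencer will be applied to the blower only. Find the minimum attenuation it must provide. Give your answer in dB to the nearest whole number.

3 dB

Fixed contribution from the other source: Σ 10^(L/10) = 10^(85/10) = 3.162e+08 (85.00 dB).
To meet 89 dB overall, the treated blower may contribute at most 10^(89/10) − 3.162e+08 = 4.781e+08, i.e. 86.80 dB.
Required insertion loss = 90 − 86.80 = 3.20 dB.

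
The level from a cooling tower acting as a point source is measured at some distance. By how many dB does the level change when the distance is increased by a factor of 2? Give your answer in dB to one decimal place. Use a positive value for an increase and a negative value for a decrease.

-6.0 dB

With spherical spreading the level changes by −20·log₁₀(r₂/r₁).
ΔL = −20·log₁₀(2) = -6.02 dB.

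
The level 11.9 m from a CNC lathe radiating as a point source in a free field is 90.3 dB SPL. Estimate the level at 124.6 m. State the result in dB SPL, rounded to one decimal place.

Point-source attenuation: ΔL = 20·log₁₀(r₂/r₁) = 20·log₁₀(124.6/11.9) = 20.399 dB.
L₂ = 90.3 − 20·log₁₀(124.6/11.9) = 90.3 − 20.399 = 69.90 dB SPL.

69.9 dB SPL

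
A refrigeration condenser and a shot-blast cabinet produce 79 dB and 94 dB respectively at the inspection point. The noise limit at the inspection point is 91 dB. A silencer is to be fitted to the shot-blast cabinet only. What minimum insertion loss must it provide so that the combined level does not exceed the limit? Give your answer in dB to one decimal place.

3.3 dB

Fixed contribution from the other source: Σ 10^(L/10) = 10^(79/10) = 7.943e+07 (79.00 dB).
The limit corresponds to 10^(91/10) = 1.259e+09; subtracting the fixed part leaves 1.179e+09 for the shot-blast cabinet, i.e. 90.72 dB.
So the shot-blast cabinet must be reduced from 94 to 90.72 dB: IL = 3.28 dB.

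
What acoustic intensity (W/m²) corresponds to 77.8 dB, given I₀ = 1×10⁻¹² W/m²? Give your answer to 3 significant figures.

6.03e-05 W/m²

I/I₀ = 10^(77.8/10) = 6.026e+07, so I = 6.026e+07 × 10⁻¹² W/m².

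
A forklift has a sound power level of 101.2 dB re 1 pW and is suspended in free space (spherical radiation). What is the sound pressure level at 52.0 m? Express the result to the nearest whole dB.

56 dB

The power spreads over a sphere of area 4π·r², so L_p = L_w − 10·log₁₀(4π·r²).
4π·r² = 3.398e+04 m², 10·log₁₀ of that is 45.312 dB.
L_p = 101.2 − 45.312 = 55.89 dB.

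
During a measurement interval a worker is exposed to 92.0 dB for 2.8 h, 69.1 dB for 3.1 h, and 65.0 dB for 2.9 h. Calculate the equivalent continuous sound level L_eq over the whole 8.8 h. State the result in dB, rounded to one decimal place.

The energy average is taken in the linear domain: L_eq = 10·log₁₀[(Σ tᵢ·10^(Lᵢ/10))/T], T = 8.8 h.
Σ tᵢ·10^(Lᵢ/10) = 2.8·10^(92.0/10) + 3.1·10^(69.1/10) + 2.9·10^(65.0/10) = 4.472e+09.
L_eq = 10·log₁₀(4.472e+09/8.8) = 87.06 dB.

87.1 dB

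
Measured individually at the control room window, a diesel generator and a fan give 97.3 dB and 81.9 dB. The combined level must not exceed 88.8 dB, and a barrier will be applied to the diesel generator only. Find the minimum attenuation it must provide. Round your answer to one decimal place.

Fixed contribution from the other source: Σ 10^(L/10) = 10^(81.9/10) = 1.549e+08 (81.90 dB).
To meet 88.8 dB overall, the treated diesel generator may contribute at most 10^(88.8/10) − 1.549e+08 = 6.037e+08, i.e. 87.81 dB.
So the diesel generator must be reduced from 97.3 to 87.81 dB: IL = 9.49 dB.

9.5 dB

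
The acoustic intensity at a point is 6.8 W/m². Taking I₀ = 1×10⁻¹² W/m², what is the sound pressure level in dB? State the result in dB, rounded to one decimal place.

128.3 dB

L = 10·log₁₀(I/I₀) = 10·log₁₀(6.8/10⁻¹²) = 10·log₁₀(6.8×10^12).
L = 10·(0.8325 + 12) = 128.33 dB.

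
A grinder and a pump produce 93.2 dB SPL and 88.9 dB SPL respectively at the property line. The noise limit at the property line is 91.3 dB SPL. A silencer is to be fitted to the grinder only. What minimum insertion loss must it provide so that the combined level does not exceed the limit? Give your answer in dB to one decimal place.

The untreated sources together contribute 10^(88.9/10) = 7.762e+08, i.e. 88.90 dB SPL.
The limit corresponds to 10^(91.3/10) = 1.349e+09; subtracting the fixed part leaves 5.727e+08 for the grinder, i.e. 87.58 dB SPL.
Required insertion loss = 93.2 − 87.58 = 5.62 dB.

5.6 dB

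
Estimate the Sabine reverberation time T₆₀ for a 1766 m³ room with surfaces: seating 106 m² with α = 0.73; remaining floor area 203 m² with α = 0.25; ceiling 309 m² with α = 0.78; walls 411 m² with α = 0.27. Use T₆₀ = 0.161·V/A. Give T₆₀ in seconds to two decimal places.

Summing Sᵢαᵢ: 106·0.73 + 203·0.25 + 309·0.78 + 411·0.27 = 480.12 m².
T₆₀ = 0.161 × 1766 / 480.12 = 0.592 s.

0.59 s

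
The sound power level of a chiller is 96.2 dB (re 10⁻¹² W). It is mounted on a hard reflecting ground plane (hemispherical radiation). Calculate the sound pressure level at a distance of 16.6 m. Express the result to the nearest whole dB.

64 dB

The power spreads over a hemisphere of area 2π·r², so L_p = L_w − 10·log₁₀(2π·r²).
2π·r² = 1731 m², 10·log₁₀ of that is 32.384 dB.
L_p = 96.2 − 32.384 = 63.82 dB.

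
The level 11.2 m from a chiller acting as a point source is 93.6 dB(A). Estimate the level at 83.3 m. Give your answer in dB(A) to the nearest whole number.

For a point source, L₂ = L₁ − 20·log₁₀(r₂/r₁).
L₂ = 93.6 − 20·log₁₀(83.3/11.2) = 93.6 − 17.429 = 76.17 dB(A).

76 dB(A)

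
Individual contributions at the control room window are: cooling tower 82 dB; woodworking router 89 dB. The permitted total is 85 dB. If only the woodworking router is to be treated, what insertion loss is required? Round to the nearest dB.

7 dB

Fixed contribution from the other source: Σ 10^(L/10) = 10^(82/10) = 1.585e+08 (82.00 dB).
The limit corresponds to 10^(85/10) = 3.162e+08; subtracting the fixed part leaves 1.577e+08 for the woodworking router, i.e. 81.98 dB.
Required insertion loss = 89 − 81.98 = 7.02 dB.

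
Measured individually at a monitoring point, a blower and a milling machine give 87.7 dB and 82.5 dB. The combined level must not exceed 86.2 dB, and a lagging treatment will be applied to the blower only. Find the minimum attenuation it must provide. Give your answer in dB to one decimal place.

The untreated sources together contribute 10^(82.5/10) = 1.778e+08, i.e. 82.50 dB.
The limit corresponds to 10^(86.2/10) = 4.169e+08; subtracting the fixed part leaves 2.390e+08 for the blower, i.e. 83.78 dB.
Required insertion loss = 87.7 − 83.78 = 3.92 dB.

3.9 dB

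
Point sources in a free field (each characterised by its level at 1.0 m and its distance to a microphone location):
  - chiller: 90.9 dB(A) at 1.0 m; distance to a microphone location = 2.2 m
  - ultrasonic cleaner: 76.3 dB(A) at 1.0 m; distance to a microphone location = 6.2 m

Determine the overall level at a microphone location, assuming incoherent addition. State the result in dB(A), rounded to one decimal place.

84.1 dB(A)

Apply inverse-square spreading to bring every level to the receiver, then sum 10^(L/10).
chiller: 90.9 − 20·log₁₀(2.2/1.0) = 90.9 − 6.85 = 84.05 dB(A).
ultrasonic cleaner: 76.3 − 20·log₁₀(6.2/1.0) = 76.3 − 15.85 = 60.45 dB(A).
Σ 10^(L/10) = 2.553e+08 → L_total = 10·log₁₀(2.553e+08) = 84.07 dB(A).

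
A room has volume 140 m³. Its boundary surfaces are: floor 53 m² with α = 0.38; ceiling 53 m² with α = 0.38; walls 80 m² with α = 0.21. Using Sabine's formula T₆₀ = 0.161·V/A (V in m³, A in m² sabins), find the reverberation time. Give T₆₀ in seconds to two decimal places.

0.39 s

Summing Sᵢαᵢ: 53·0.38 + 53·0.38 + 80·0.21 = 57.08 m².
T₆₀ = 0.161·V/A = 0.161·140/57.08 = 0.395 s.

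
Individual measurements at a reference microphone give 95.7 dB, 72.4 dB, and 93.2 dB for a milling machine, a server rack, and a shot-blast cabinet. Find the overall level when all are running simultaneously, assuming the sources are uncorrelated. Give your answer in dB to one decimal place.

Incoherent sources combine by intensity addition: L_total = 10·log₁₀(Σ 10^(L_i/10)).
Σ 10^(L/10) = 10^(95.7/10) + 10^(72.4/10) + 10^(93.2/10) = 5.822e+09.
L_total = 10·log₁₀(5.822e+09) = 97.65 dB.

97.7 dB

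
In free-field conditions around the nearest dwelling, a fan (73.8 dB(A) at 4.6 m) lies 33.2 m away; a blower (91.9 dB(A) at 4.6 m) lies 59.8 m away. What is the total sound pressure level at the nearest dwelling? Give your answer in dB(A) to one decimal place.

69.8 dB(A)

Propagate each source to the receiver with L = L_ref − 20·log₁₀(r/r_ref), then add intensities.
fan: 73.8 − 20·log₁₀(33.2/4.6) = 73.8 − 17.17 = 56.63 dB(A).
blower: 91.9 − 20·log₁₀(59.8/4.6) = 91.9 − 22.28 = 69.62 dB(A).
Σ 10^(L/10) = 9.625e+06 → L_total = 10·log₁₀(9.625e+06) = 69.83 dB(A).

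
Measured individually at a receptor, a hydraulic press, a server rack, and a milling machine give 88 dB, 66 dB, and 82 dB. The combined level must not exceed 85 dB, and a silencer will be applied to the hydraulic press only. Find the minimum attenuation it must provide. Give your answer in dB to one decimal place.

Fixed contribution from the other sources: Σ 10^(L/10) = 10^(66/10) + 10^(82/10) = 1.625e+08 (82.11 dB).
To meet 85 dB overall, the treated hydraulic press may contribute at most 10^(85/10) − 1.625e+08 = 1.538e+08, i.e. 81.87 dB.
So the hydraulic press must be reduced from 88 to 81.87 dB: IL = 6.13 dB.

6.1 dB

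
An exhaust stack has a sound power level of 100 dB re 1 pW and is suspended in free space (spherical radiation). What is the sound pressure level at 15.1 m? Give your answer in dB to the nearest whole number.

Free-field spherical radiation: L_p = L_w − 10·log₁₀(4π·r²), r = 15.1 m.
4π·r² = 2865 m², 10·log₁₀ of that is 34.572 dB.
L_p = 100 − 34.572 = 65.43 dB.

65 dB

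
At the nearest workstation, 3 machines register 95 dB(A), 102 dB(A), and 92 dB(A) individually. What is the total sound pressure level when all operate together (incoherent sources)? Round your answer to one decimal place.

Incoherent sources combine by intensity addition: L_total = 10·log₁₀(Σ 10^(L_i/10)).
Σ 10^(L/10) = 10^(95/10) + 10^(102/10) + 10^(92/10) = 2.060e+10.
L_total = 10·log₁₀(2.060e+10) = 103.14 dB(A).

103.1 dB(A)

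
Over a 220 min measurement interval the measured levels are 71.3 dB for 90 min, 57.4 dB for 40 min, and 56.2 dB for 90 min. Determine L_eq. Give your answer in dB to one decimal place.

Weight each interval's intensity by its duration and average over T = 220 min:
Σ tᵢ·10^(Lᵢ/10) = 90·10^(71.3/10) + 40·10^(57.4/10) + 90·10^(56.2/10) = 1.274e+09.
L_eq = 10·log₁₀(1.274e+09/220) = 67.63 dB.

67.6 dB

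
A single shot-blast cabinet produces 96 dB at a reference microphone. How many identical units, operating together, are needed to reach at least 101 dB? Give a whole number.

N identical sources give L₁ + 10·log₁₀ N, so require 10·log₁₀ N ≥ 101 − 96 = 5.0 dB.
N ≥ 10^(5.0/10) = 3.162, so N = 4.

4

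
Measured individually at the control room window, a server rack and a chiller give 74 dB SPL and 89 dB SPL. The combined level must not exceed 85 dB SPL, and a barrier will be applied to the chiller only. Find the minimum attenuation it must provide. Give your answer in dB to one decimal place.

Everything except the chiller sums to 10^(74/10) = 2.512e+07 in linear terms, 74.00 dB SPL.
To meet 85 dB SPL overall, the treated chiller may contribute at most 10^(85/10) − 2.512e+07 = 2.911e+08, i.e. 84.64 dB SPL.
So the chiller must be reduced from 89 to 84.64 dB SPL: IL = 4.36 dB.

4.4 dB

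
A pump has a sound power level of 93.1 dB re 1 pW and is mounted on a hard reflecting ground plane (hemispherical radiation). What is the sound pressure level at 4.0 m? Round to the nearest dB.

L_p = L_w − 10·log₁₀(2π·r²) with r = 4.0 m.
2π·r² = 100.5 m², 10·log₁₀ of that is 20.023 dB.
L_p = 93.1 − 20.023 = 73.08 dB.

73 dB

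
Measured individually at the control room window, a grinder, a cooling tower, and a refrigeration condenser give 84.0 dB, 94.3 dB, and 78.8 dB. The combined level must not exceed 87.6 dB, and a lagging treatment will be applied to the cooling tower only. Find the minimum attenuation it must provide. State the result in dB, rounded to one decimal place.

10.3 dB

The untreated sources together contribute 10^(84.0/10) + 10^(78.8/10) = 3.270e+08, i.e. 85.15 dB.
To meet 87.6 dB overall, the treated cooling tower may contribute at most 10^(87.6/10) − 3.270e+08 = 2.484e+08, i.e. 83.95 dB.
So the cooling tower must be reduced from 94.3 to 83.95 dB: IL = 10.35 dB.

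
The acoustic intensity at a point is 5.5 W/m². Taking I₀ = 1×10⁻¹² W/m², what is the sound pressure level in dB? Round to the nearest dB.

127 dB

L = 10·log₁₀(I/I₀) = 10·log₁₀(5.5/10⁻¹²) = 10·log₁₀(5.5×10^12).
L = 10·(0.7404 + 12) = 127.40 dB.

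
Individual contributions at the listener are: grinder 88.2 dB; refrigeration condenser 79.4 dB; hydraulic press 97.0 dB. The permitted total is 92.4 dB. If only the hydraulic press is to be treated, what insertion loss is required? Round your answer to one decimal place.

Everything except the hydraulic press sums to 10^(88.2/10) + 10^(79.4/10) = 7.478e+08 in linear terms, 88.74 dB.
The limit corresponds to 10^(92.4/10) = 1.738e+09; subtracting the fixed part leaves 9.900e+08 for the hydraulic press, i.e. 89.96 dB.
Required insertion loss = 97.0 − 89.96 = 7.04 dB.

7.0 dB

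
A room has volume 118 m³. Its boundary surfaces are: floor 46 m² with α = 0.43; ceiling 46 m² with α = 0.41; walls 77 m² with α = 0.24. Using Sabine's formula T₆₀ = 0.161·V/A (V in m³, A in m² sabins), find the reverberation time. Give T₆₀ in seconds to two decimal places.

0.33 s

Summing Sᵢαᵢ: 46·0.43 + 46·0.41 + 77·0.24 = 57.12 m².
T₆₀ = 0.161·V/A = 0.161·118/57.12 = 0.333 s.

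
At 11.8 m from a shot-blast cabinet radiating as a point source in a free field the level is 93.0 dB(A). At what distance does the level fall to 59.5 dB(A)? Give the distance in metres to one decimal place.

558.3 m

For a point source L₁ − L₂ = 20·log₁₀(r₂/r₁), so r₂ = r₁·10^((L₁−L₂)/20).
r₂ = 11.8·10^((93.0−59.5)/20) = 11.8·10^(33.5/20) = 558.32 m.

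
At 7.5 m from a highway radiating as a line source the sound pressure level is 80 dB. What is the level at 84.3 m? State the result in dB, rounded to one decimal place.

Cylindrical spreading from a line source gives a 10·log₁₀(r₂/r₁) drop.
L₂ = 80 − 10·log₁₀(84.3/7.5) = 80 − 10.508 = 69.49 dB.

69.5 dB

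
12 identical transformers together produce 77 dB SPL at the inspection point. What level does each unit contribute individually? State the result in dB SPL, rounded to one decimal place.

66.2 dB SPL

Dividing the total intensity by 12 lowers the level by 10·log₁₀ 12 = 10.792 dB: L₁ = 77 − 10.792.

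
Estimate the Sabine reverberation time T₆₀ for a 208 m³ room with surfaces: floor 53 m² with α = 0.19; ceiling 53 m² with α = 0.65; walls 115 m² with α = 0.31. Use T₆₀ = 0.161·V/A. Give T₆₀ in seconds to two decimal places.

0.42 s

A = Σ Sᵢαᵢ = 53·0.19 + 53·0.65 + 115·0.31 = 80.17 m².
T₆₀ = 0.161 × 208 / 80.17 = 0.418 s.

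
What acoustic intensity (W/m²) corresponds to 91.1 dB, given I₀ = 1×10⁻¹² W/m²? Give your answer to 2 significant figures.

L = 10·log₁₀(I/I₀) ⇒ I = I₀·10^(L/10) = 10⁻¹² × 10^9.11.

0.0013 W/m²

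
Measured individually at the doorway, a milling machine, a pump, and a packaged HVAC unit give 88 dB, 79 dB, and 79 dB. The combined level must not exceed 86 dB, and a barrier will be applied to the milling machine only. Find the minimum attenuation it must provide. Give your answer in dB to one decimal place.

4.2 dB

Fixed contribution from the other sources: Σ 10^(L/10) = 10^(79/10) + 10^(79/10) = 1.589e+08 (82.01 dB).
The limit corresponds to 10^(86/10) = 3.981e+08; subtracting the fixed part leaves 2.392e+08 for the milling machine, i.e. 83.79 dB.
So the milling machine must be reduced from 88 to 83.79 dB: IL = 4.21 dB.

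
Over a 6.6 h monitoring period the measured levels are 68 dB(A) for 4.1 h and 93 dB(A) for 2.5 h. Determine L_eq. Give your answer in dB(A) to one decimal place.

88.8 dB(A)

L_eq = 10·log₁₀[(1/T)·Σ tᵢ·10^(Lᵢ/10)] with T = 6.6 h.
Σ tᵢ·10^(Lᵢ/10) = 4.1·10^(68/10) + 2.5·10^(93/10) = 5.014e+09.
L_eq = 10·log₁₀(5.014e+09/6.6) = 88.81 dB(A).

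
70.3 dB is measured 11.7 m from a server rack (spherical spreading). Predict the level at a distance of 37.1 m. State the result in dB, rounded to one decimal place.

For a point source, L₂ = L₁ − 20·log₁₀(r₂/r₁).
L₂ = 70.3 − 20·log₁₀(37.1/11.7) = 70.3 − 10.024 = 60.28 dB.

60.3 dB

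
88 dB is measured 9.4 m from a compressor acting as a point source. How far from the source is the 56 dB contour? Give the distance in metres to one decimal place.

374.2 m

For a point source L₁ − L₂ = 20·log₁₀(r₂/r₁), so r₂ = r₁·10^((L₁−L₂)/20).
r₂ = 9.4·10^((88−56)/20) = 9.4·10^(32.0/20) = 374.22 m.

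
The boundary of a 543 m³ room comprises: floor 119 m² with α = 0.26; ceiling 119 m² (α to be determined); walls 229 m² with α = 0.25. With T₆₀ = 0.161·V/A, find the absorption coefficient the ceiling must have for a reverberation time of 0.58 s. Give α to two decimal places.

0.53

Required total absorption A = 0.161·543/0.58 = 150.73 m².
Absorption from the other surfaces = 119·0.26 + 229·0.25 = 88.19 m², so the ceiling must supply 62.54 m² over 119 m².
α = 62.54/119 = 0.526.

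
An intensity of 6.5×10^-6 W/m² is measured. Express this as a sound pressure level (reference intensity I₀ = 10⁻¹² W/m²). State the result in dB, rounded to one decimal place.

Dividing by I₀ shifts the exponent by 12: I/I₀ = 6.5×10^6.
L = 10·(0.8129 + 6) = 68.13 dB.

68.1 dB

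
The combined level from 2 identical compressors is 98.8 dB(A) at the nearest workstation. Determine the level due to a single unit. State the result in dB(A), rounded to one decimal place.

95.8 dB(A)

For N identical incoherent sources L_total = L₁ + 10·log₁₀ N, so L₁ = 98.8 − 10·log₁₀(2) = 98.8 − 3.010.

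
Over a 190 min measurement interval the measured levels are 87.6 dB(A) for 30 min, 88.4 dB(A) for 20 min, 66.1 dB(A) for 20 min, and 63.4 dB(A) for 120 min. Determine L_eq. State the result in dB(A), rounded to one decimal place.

82.2 dB(A)

L_eq = 10·log₁₀[(1/T)·Σ tᵢ·10^(Lᵢ/10)] with T = 190 min.
Σ tᵢ·10^(Lᵢ/10) = 30·10^(87.6/10) + 20·10^(88.4/10) + 20·10^(66.1/10) + 120·10^(63.4/10) = 3.144e+10.
L_eq = 10·log₁₀(3.144e+10/190) = 82.19 dB(A).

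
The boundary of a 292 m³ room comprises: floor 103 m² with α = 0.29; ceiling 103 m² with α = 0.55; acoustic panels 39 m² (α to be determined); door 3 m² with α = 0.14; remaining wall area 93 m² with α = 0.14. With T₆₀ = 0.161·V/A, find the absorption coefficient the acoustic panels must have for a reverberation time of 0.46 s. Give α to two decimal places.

0.06

A = 0.161·V/T₆₀ = 0.161·292/0.46 = 102.20 m² sabins.
Absorption from the other surfaces = 103·0.29 + 103·0.55 + 3·0.14 + 93·0.14 = 99.96 m², so the acoustic panels must supply 2.24 m² over 39 m².
α = 2.24/39 = 0.057.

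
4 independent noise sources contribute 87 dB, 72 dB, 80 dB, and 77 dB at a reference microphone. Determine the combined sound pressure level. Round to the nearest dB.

88 dB

For uncorrelated sources the intensities add, so convert each level to linear form, sum, and take 10·log₁₀ of the total.
Σ 10^(L/10) = 10^(87/10) + 10^(72/10) + 10^(80/10) + 10^(77/10) = 6.672e+08.
L_total = 10·log₁₀(6.672e+08) = 88.24 dB.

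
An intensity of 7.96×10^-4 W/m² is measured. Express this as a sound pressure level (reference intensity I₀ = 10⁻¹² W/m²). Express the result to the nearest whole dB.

L = 10·log₁₀(I/I₀) = 10·log₁₀(7.96×10^-4/10⁻¹²) = 10·log₁₀(7.96×10^8).
L = 10·(0.9009 + 8) = 89.01 dB.

89 dB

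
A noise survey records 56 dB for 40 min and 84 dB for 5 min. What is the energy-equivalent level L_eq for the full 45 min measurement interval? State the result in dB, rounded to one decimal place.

Weight each interval's intensity by its duration and average over T = 45 min:
Σ tᵢ·10^(Lᵢ/10) = 40·10^(56/10) + 5·10^(84/10) = 1.272e+09.
L_eq = 10·log₁₀(1.272e+09/45) = 74.51 dB.

74.5 dB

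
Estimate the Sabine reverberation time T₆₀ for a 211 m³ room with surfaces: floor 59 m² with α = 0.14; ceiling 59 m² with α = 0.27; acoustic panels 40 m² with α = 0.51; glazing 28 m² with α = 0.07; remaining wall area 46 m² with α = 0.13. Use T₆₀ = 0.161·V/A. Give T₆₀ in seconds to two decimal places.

A = Σ Sᵢαᵢ = 59·0.14 + 59·0.27 + 40·0.51 + 28·0.07 + 46·0.13 = 52.53 m².
T₆₀ = 0.161 × 211 / 52.53 = 0.647 s.

0.65 s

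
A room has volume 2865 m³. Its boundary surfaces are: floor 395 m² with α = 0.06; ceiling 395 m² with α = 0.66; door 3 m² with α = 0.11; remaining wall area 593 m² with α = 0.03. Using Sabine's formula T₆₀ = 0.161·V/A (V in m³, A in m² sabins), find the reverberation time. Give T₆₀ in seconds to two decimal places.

1.52 s

A = Σ Sᵢαᵢ = 395·0.06 + 395·0.66 + 3·0.11 + 593·0.03 = 302.52 m².
T₆₀ = 0.161·V/A = 0.161·2865/302.52 = 1.525 s.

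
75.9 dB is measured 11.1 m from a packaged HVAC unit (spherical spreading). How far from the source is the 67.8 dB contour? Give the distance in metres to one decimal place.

28.2 m

Point-source spreading drops the level by 20·log₁₀(r₂/r₁); inverting, r₂/r₁ = 10^(ΔL/20).
r₂ = 11.1·10^((75.9−67.8)/20) = 11.1·10^(8.1/20) = 28.20 m.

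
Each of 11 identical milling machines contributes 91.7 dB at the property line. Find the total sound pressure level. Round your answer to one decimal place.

L_total = L₁ + 10·log₁₀ N for N identical incoherent sources.
L_total = 91.7 + 10·log₁₀(11) = 91.7 + 10.414 = 102.11 dB.

102.1 dB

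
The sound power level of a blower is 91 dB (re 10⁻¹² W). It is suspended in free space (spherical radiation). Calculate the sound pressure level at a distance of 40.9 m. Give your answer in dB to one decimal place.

47.8 dB

L_p = L_w − 10·log₁₀(4π·r²) with r = 40.9 m.
4π·r² = 2.102e+04 m², 10·log₁₀ of that is 43.227 dB.
L_p = 91 − 43.227 = 47.77 dB.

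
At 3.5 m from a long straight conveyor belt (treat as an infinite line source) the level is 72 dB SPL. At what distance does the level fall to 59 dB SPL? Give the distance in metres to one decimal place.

The 13.0 dB drop corresponds to a distance ratio of 10^(13.0/10) for a line source.
r₂ = 3.5·10^((72−59)/10) = 3.5·10^(13.0/10) = 69.83 m.

69.8 m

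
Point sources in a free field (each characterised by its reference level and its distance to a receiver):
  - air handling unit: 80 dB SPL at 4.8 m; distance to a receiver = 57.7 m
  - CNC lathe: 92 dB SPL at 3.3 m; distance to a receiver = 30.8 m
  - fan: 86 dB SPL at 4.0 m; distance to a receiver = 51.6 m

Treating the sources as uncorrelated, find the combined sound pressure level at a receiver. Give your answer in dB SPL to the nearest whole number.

Propagate each source to the receiver with L = L_ref − 20·log₁₀(r/r_ref), then add intensities.
air handling unit: 80 − 20·log₁₀(57.7/4.8) = 80 − 21.60 = 58.40 dB SPL.
CNC lathe: 92 − 20·log₁₀(30.8/3.3) = 92 − 19.40 = 72.60 dB SPL.
fan: 86 − 20·log₁₀(51.6/4.0) = 86 − 22.21 = 63.79 dB SPL.
Σ 10^(L/10) = 2.128e+07 → L_total = 10·log₁₀(2.128e+07) = 73.28 dB SPL.

73 dB SPL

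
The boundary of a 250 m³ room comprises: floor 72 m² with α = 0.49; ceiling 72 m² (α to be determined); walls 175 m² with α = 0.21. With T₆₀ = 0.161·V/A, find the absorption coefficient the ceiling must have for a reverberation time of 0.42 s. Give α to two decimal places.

Required total absorption A = 0.161·250/0.42 = 95.83 m².
Absorption from the other surfaces = 72·0.49 + 175·0.21 = 72.03 m², so the ceiling must supply 23.80 m² over 72 m².
α = 23.80/72 = 0.331.

0.33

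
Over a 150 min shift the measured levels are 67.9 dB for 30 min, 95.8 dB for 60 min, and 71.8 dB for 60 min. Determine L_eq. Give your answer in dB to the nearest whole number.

92 dB

Weight each interval's intensity by its duration and average over T = 150 min:
Σ tᵢ·10^(Lᵢ/10) = 30·10^(67.9/10) + 60·10^(95.8/10) + 60·10^(71.8/10) = 2.292e+11.
L_eq = 10·log₁₀(2.292e+11/150) = 91.84 dB.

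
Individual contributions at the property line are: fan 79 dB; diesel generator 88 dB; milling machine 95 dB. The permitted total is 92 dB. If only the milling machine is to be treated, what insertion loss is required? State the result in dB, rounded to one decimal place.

The untreated sources together contribute 10^(79/10) + 10^(88/10) = 7.104e+08, i.e. 88.51 dB.
The limit corresponds to 10^(92/10) = 1.585e+09; subtracting the fixed part leaves 8.745e+08 for the milling machine, i.e. 89.42 dB.
Required insertion loss = 95 − 89.42 = 5.58 dB.

5.6 dB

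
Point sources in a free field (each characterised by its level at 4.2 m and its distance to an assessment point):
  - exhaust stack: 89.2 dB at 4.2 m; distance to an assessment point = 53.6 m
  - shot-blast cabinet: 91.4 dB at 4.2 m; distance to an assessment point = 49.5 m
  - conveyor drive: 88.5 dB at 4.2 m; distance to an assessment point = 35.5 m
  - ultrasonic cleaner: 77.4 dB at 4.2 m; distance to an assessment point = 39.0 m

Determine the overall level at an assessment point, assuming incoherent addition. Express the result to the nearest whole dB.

74 dB

Apply inverse-square spreading to bring every level to the receiver, then sum 10^(L/10).
exhaust stack: 89.2 − 20·log₁₀(53.6/4.2) = 89.2 − 22.12 = 67.08 dB.
shot-blast cabinet: 91.4 − 20·log₁₀(49.5/4.2) = 91.4 − 21.43 = 69.97 dB.
conveyor drive: 88.5 − 20·log₁₀(35.5/4.2) = 88.5 − 18.54 = 69.96 dB.
ultrasonic cleaner: 77.4 − 20·log₁₀(39.0/4.2) = 77.4 − 19.36 = 58.04 dB.
Σ 10^(L/10) = 2.559e+07 → L_total = 10·log₁₀(2.559e+07) = 74.08 dB.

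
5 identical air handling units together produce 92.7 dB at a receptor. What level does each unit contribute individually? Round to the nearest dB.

5 equal contributions raise the level by 10·log₁₀ 5 = 6.990 dB, so each unit alone gives 92.7 − 6.990.

86 dB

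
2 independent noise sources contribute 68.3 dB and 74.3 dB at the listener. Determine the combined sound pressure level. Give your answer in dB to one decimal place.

75.3 dB

For uncorrelated sources the intensities add, so convert each level to linear form, sum, and take 10·log₁₀ of the total.
Σ 10^(L/10) = 10^(68.3/10) + 10^(74.3/10) = 3.368e+07.
L_total = 10·log₁₀(3.368e+07) = 75.27 dB.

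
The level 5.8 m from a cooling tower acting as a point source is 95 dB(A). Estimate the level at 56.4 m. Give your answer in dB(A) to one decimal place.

75.2 dB(A)

For a point source, L₂ = L₁ − 20·log₁₀(r₂/r₁).
L₂ = 95 − 20·log₁₀(56.4/5.8) = 95 − 19.757 = 75.24 dB(A).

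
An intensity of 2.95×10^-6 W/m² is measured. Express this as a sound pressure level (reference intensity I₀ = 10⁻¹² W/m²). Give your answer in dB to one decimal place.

64.7 dB

L = 10·log₁₀(I/I₀) = 10·log₁₀(2.95×10^-6/10⁻¹²) = 10·log₁₀(2.95×10^6).
L = 10·(0.4698 + 6) = 64.70 dB.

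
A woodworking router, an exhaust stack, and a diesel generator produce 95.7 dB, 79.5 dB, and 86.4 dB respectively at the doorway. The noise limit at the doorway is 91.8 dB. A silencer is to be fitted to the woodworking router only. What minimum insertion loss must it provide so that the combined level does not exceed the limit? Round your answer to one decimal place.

The untreated sources together contribute 10^(79.5/10) + 10^(86.4/10) = 5.256e+08, i.e. 87.21 dB.
To meet 91.8 dB overall, the treated woodworking router may contribute at most 10^(91.8/10) − 5.256e+08 = 9.879e+08, i.e. 89.95 dB.
So the woodworking router must be reduced from 95.7 to 89.95 dB: IL = 5.75 dB.

5.8 dB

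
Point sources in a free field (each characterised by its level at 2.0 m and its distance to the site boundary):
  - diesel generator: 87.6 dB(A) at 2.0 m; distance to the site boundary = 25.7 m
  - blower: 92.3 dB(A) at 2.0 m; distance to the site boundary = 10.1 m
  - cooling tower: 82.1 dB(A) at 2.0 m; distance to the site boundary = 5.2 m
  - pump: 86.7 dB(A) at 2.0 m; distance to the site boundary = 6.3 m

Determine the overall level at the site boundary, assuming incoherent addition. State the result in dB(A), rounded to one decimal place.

81.5 dB(A)

First find each source's level at the receiver (point-source: −20·log₁₀(r/r_ref)), then combine on an intensity basis.
diesel generator: 87.6 − 20·log₁₀(25.7/2.0) = 87.6 − 22.18 = 65.42 dB(A).
blower: 92.3 − 20·log₁₀(10.1/2.0) = 92.3 − 14.07 = 78.23 dB(A).
cooling tower: 82.1 − 20·log₁₀(5.2/2.0) = 82.1 − 8.30 = 73.80 dB(A).
pump: 86.7 − 20·log₁₀(6.3/2.0) = 86.7 − 9.97 = 76.73 dB(A).
Σ 10^(L/10) = 1.412e+08 → L_total = 10·log₁₀(1.412e+08) = 81.50 dB(A).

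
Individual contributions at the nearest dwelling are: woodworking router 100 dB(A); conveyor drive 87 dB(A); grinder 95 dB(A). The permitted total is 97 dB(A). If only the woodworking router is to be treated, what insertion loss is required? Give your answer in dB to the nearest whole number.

9 dB

Fixed contribution from the other sources: Σ 10^(L/10) = 10^(87/10) + 10^(95/10) = 3.663e+09 (95.64 dB(A)).
The limit corresponds to 10^(97/10) = 5.012e+09; subtracting the fixed part leaves 1.348e+09 for the woodworking router, i.e. 91.30 dB(A).
So the woodworking router must be reduced from 100 to 91.30 dB(A): IL = 8.70 dB.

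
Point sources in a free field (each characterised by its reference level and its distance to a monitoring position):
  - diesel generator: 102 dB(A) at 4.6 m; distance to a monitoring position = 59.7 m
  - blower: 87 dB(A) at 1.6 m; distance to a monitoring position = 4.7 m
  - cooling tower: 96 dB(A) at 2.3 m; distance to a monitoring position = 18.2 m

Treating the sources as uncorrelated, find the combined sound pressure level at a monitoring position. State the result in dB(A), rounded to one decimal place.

Apply inverse-square spreading to bring every level to the receiver, then sum 10^(L/10).
diesel generator: 102 − 20·log₁₀(59.7/4.6) = 102 − 22.26 = 79.74 dB(A).
blower: 87 − 20·log₁₀(4.7/1.6) = 87 − 9.36 = 77.64 dB(A).
cooling tower: 96 − 20·log₁₀(18.2/2.3) = 96 − 17.97 = 78.03 dB(A).
Σ 10^(L/10) = 2.158e+08 → L_total = 10·log₁₀(2.158e+08) = 83.34 dB(A).

83.3 dB(A)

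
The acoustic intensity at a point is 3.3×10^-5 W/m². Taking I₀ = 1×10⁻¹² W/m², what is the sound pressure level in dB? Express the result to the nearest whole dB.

75 dB

Dividing by I₀ shifts the exponent by 12: I/I₀ = 3.3×10^7.
L = 10·(0.5185 + 7) = 75.19 dB.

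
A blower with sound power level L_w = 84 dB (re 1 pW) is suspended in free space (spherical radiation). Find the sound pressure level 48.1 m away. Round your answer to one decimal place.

39.4 dB

L_p = L_w − 10·log₁₀(4π·r²) with r = 48.1 m.
4π·r² = 2.907e+04 m², 10·log₁₀ of that is 44.635 dB.
L_p = 84 − 44.635 = 39.36 dB.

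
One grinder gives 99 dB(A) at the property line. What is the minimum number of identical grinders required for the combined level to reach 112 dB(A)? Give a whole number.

20

The shortfall is 112 − 99 = 13.0 dB, and N units add 10·log₁₀ N, so need 10·log₁₀ N ≥ 13.0.
N ≥ 10^(13.0/10) = 19.953, so N = 20.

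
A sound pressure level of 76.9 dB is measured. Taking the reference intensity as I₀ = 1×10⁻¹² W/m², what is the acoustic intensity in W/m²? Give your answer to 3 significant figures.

4.90e-05 W/m²

L = 10·log₁₀(I/I₀) ⇒ I = I₀·10^(L/10) = 10⁻¹² × 10^7.69.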